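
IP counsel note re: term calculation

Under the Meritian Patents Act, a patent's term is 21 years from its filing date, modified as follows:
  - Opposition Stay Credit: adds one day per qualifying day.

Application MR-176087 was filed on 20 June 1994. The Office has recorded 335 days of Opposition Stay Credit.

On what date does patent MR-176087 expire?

2016-05-20

Base term: filing date + 21 years → 20 June 2015.
Opposition Stay Credit: +335 days → 20 May 2016.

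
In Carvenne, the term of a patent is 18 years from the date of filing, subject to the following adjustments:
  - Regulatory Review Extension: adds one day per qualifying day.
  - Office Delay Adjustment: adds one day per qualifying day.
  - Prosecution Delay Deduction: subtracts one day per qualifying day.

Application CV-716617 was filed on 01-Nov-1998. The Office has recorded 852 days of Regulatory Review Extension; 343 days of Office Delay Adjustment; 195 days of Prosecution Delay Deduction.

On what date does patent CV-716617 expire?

Base term: filing date + 18 years → 1 November 2016.
Regulatory Review Extension: +852 days → 3 March 2019.
Office Delay Adjustment: +343 days → 9 February 2020.
Prosecution Delay Deduction: −195 days → 29 July 2019.

July 29, 2019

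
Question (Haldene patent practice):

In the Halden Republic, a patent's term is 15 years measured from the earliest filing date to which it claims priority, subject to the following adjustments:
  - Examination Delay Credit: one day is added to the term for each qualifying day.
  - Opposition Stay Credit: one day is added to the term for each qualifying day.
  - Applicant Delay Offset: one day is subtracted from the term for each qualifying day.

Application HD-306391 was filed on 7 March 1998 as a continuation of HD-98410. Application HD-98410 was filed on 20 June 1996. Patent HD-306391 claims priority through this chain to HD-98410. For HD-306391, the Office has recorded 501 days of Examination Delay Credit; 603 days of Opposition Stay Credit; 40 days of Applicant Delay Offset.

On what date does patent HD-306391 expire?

Earliest priority filing: 20 June 1996.
Base term: 20 June 1996 + 15 years → 20 June 2011.
Examination Delay Credit: +501 days → 2 November 2012.
Opposition Stay Credit: +603 days → 28 June 2014.
Applicant Delay Offset: −40 days → 19 May 2014.

2014-05-19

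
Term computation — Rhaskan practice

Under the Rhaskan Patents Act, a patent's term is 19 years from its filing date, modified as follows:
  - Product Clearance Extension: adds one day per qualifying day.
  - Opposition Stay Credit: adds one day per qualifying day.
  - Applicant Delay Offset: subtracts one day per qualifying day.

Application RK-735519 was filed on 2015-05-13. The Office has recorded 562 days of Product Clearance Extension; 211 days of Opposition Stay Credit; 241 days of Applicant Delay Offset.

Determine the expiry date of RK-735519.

2035-10-27

Base term: filing date + 19 years → 13 May 2034.
Product Clearance Extension: +562 days → 26 November 2035.
Opposition Stay Credit: +211 days → 24 June 2036.
Applicant Delay Offset: −241 days → 27 October 2035.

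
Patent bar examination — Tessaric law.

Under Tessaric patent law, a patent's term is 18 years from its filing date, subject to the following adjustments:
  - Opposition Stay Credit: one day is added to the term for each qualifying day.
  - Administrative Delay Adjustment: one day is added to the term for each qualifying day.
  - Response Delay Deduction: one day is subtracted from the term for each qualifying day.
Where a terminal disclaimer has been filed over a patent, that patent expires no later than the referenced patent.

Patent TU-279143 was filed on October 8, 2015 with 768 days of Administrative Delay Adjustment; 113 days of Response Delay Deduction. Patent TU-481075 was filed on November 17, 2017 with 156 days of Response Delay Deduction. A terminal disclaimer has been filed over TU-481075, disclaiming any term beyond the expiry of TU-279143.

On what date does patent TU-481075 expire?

June 14, 2035

Natural term of TU-481075:
  Base: filing + 18 years → 17 November 2035.
  Response Delay Deduction: −156 days → 14 June 2035.
Expiry of referenced patent TU-279143:
  Base: filing + 18 years → 8 October 2033.
  Administrative Delay Adjustment: +768 days → 15 November 2035.
  Response Delay Deduction: −113 days → 25 July 2035.
Terminal disclaimer: TU-481075 expires on the earlier of 14 June 2035 and 25 July 2035.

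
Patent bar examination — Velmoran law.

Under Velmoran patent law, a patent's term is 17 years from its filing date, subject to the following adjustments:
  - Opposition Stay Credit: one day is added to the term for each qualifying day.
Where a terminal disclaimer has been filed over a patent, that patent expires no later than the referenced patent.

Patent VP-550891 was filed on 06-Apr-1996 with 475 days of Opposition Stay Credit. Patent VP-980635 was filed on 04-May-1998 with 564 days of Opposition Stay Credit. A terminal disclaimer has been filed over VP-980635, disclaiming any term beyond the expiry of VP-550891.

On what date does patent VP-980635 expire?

Natural term of VP-980635:
  Base: filing + 17 years → 4 May 2015.
  Opposition Stay Credit: +564 days → 18 November 2016.
Expiry of referenced patent VP-550891:
  Base: filing + 17 years → 6 April 2013.
  Opposition Stay Credit: +475 days → 25 July 2014.
Terminal disclaimer: VP-980635 expires on the earlier of 18 November 2016 and 25 July 2014.

July 25, 2014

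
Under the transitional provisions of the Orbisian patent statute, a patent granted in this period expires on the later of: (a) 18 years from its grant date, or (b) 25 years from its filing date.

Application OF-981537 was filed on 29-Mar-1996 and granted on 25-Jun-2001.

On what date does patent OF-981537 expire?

2021-03-29

(a) grant + 18 years → 25 June 2019.
(b) filing + 25 years → 29 March 2021.
Later of the two: 29 March 2021.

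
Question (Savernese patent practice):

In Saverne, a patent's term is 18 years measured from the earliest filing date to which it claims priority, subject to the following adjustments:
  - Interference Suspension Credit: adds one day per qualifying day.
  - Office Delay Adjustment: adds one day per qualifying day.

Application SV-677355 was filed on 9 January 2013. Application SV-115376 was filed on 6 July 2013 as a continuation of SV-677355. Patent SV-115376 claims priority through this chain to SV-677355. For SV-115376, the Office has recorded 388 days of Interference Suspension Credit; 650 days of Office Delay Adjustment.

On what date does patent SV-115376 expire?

Earliest priority filing: 9 January 2013.
Base term: 9 January 2013 + 18 years → 9 January 2031.
Interference Suspension Credit: +388 days → 1 February 2032.
Office Delay Adjustment: +650 days → 12 November 2033.

2033-11-12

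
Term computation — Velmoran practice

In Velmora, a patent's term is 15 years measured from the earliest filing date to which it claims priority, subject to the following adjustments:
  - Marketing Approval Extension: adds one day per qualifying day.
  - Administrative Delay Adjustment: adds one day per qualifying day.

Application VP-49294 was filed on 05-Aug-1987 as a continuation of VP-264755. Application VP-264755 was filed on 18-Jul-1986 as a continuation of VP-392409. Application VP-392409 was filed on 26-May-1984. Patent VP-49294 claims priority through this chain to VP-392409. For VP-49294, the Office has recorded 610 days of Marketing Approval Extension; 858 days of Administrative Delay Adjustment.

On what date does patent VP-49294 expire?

Earliest priority filing: 26 May 1984.
Base term: 26 May 1984 + 15 years → 26 May 1999.
Marketing Approval Extension: +610 days → 25 January 2001.
Administrative Delay Adjustment: +858 days → 2 June 2003.

June 2, 2003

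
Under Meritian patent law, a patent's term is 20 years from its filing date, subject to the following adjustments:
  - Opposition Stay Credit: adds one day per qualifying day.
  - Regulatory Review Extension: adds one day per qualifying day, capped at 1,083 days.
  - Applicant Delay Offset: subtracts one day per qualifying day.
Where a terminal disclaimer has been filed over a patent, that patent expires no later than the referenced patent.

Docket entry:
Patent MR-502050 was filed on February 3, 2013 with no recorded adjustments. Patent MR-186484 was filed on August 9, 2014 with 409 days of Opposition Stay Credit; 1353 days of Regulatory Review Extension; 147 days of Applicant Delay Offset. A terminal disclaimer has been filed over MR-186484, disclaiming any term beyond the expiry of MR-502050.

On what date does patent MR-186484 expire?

2033-02-03

Natural term of MR-186484:
  Base: filing + 20 years → 9 August 2034.
  Opposition Stay Credit: +409 days → 22 September 2035.
  Regulatory Review Extension: 1353 days claimed exceeds the 1083-day cap, so +1083 days → 9 September 2038.
  Applicant Delay Offset: −147 days → 15 April 2038.
Expiry of referenced patent MR-502050:
  Base: filing + 20 years → 3 February 2033.
Terminal disclaimer: MR-186484 expires on the earlier of 15 April 2038 and 3 February 2033.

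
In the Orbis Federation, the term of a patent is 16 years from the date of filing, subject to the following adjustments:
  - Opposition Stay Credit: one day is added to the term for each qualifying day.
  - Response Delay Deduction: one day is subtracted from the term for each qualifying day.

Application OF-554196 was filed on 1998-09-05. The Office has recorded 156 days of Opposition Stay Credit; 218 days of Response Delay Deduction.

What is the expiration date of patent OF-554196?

2014-07-05

Base term: filing date + 16 years → 5 September 2014.
Opposition Stay Credit: +156 days → 8 February 2015.
Response Delay Deduction: −218 days → 5 July 2014.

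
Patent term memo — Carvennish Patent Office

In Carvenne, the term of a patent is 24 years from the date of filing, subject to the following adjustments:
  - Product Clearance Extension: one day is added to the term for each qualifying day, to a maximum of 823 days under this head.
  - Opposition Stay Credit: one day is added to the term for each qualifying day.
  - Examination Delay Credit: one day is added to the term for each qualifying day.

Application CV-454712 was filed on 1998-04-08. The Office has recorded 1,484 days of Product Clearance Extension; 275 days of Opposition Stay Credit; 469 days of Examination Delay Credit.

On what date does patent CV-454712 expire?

2026-07-23

Base term: filing date + 24 years → 8 April 2022.
Product Clearance Extension: 1484 days claimed exceeds the 823-day cap, so +823 days → 9 July 2024.
Opposition Stay Credit: +275 days → 10 April 2025.
Examination Delay Credit: +469 days → 23 July 2026.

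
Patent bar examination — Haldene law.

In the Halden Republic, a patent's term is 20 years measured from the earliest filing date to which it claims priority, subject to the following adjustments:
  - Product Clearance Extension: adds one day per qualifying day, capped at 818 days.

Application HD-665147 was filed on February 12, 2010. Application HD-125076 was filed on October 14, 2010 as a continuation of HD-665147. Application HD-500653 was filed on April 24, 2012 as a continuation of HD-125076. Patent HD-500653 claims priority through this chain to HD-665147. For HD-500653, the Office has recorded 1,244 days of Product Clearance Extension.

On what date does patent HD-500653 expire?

2032-05-10

Earliest priority filing: 12 February 2010.
Base term: 12 February 2010 + 20 years → 12 February 2030.
Product Clearance Extension: 1244 days claimed exceeds the 818-day cap, so +818 days → 10 May 2032.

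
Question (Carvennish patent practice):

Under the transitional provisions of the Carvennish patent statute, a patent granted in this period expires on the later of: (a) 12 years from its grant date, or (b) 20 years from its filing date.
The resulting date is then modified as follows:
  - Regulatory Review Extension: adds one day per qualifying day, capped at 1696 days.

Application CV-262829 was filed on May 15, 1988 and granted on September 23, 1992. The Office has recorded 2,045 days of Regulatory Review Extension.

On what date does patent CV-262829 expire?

January 5, 2013

(a) grant + 12 years → 23 September 2004.
(b) filing + 20 years → 15 May 2008.
Later of the two: 15 May 2008.
Regulatory Review Extension: 2045 days claimed exceeds the 1696-day cap, so +1696 days → 5 January 2013.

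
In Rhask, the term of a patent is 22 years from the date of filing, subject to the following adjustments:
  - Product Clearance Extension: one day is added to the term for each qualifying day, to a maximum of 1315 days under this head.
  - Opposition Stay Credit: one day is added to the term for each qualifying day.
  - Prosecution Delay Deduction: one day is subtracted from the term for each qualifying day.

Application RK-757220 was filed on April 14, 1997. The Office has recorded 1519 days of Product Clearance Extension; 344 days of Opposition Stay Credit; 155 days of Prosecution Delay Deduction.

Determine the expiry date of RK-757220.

Base term: filing date + 22 years → 14 April 2019.
Product Clearance Extension: 1519 days claimed exceeds the 1315-day cap, so +1315 days → 19 November 2022.
Opposition Stay Credit: +344 days → 29 October 2023.
Prosecution Delay Deduction: −155 days → 27 May 2023.

2023-05-27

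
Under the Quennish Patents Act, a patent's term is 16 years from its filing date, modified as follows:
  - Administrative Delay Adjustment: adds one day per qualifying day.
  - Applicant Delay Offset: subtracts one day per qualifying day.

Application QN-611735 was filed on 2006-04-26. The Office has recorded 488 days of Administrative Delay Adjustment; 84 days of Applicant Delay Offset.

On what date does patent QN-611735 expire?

Base term: filing date + 16 years → 26 April 2022.
Administrative Delay Adjustment: +488 days → 27 August 2023.
Applicant Delay Offset: −84 days → 4 June 2023.

2023-06-04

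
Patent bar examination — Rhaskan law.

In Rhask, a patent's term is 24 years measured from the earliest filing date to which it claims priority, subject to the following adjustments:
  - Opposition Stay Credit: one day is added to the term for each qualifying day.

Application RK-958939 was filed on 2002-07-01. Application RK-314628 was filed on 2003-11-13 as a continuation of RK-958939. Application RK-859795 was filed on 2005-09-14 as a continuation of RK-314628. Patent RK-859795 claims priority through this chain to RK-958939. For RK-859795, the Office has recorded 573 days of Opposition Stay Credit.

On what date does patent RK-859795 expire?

2028-01-25

Earliest priority filing: 1 July 2002.
Base term: 1 July 2002 + 24 years → 1 July 2026.
Opposition Stay Credit: +573 days → 25 January 2028.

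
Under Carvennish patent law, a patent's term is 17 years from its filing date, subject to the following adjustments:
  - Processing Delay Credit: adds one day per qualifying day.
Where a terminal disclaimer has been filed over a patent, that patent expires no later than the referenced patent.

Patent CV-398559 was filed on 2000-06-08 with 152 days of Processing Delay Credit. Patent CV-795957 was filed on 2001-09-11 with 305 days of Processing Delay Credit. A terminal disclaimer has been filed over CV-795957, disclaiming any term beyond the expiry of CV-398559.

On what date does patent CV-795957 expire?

Natural term of CV-795957:
  Base: filing + 17 years → 11 September 2018.
  Processing Delay Credit: +305 days → 13 July 2019.
Expiry of referenced patent CV-398559:
  Base: filing + 17 years → 8 June 2017.
  Processing Delay Credit: +152 days → 7 November 2017.
Terminal disclaimer: CV-795957 expires on the earlier of 13 July 2019 and 7 November 2017.

2017-11-07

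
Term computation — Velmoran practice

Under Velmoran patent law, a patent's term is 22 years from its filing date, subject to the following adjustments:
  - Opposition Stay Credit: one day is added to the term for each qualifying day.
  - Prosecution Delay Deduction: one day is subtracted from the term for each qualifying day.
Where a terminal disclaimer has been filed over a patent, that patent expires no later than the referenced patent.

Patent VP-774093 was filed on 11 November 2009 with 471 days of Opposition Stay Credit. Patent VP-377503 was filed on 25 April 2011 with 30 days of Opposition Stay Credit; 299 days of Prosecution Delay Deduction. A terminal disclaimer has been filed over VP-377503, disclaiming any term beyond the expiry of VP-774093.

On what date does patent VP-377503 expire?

July 30, 2032

Natural term of VP-377503:
  Base: filing + 22 years → 25 April 2033.
  Opposition Stay Credit: +30 days → 25 May 2033.
  Prosecution Delay Deduction: −299 days → 30 July 2032.
Expiry of referenced patent VP-774093:
  Base: filing + 22 years → 11 November 2031.
  Opposition Stay Credit: +471 days → 24 February 2033.
Terminal disclaimer: VP-377503 expires on the earlier of 30 July 2032 and 24 February 2033.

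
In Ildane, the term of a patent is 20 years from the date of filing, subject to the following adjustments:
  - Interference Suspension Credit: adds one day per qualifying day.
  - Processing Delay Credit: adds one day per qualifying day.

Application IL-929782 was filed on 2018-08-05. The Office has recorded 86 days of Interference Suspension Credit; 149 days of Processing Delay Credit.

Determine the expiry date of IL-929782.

March 28, 2039

Base term: filing date + 20 years → 5 August 2038.
Interference Suspension Credit: +86 days → 30 October 2038.
Processing Delay Credit: +149 days → 28 March 2039.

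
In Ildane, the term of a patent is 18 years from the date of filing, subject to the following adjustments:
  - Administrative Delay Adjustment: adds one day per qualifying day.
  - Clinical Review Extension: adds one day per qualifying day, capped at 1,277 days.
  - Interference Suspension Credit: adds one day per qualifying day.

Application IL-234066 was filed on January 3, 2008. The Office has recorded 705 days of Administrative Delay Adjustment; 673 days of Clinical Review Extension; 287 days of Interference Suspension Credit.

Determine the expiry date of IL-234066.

July 26, 2030

Base term: filing date + 18 years → 3 January 2026.
Administrative Delay Adjustment: +705 days → 9 December 2027.
Clinical Review Extension: 673 days (within the 1277-day cap) → +673 days → 12 October 2029.
Interference Suspension Credit: +287 days → 26 July 2030.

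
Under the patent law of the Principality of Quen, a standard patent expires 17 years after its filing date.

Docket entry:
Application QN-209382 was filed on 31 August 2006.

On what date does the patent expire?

Filing date + 17 years → 31 August 2023.

August 31, 2023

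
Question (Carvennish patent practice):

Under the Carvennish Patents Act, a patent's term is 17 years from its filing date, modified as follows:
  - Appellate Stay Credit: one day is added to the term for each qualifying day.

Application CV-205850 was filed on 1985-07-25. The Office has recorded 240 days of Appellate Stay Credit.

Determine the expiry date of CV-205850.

Base term: filing date + 17 years → 25 July 2002.
Appellate Stay Credit: +240 days → 22 March 2003.

2003-03-22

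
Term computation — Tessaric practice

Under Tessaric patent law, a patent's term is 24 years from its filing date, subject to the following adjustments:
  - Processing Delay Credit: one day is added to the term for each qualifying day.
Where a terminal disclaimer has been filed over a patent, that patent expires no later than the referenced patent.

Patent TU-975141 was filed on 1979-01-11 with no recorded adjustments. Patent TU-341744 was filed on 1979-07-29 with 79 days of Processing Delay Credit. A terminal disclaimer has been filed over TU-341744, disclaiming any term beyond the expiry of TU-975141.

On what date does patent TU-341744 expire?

January 11, 2003

Natural term of TU-341744:
  Base: filing + 24 years → 29 July 2003.
  Processing Delay Credit: +79 days → 16 October 2003.
Expiry of referenced patent TU-975141:
  Base: filing + 24 years → 11 January 2003.
Terminal disclaimer: TU-341744 expires on the earlier of 16 October 2003 and 11 January 2003.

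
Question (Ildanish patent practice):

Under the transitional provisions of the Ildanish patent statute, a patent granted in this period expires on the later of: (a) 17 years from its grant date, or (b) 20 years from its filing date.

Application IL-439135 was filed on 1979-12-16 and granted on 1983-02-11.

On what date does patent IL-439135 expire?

(a) grant + 17 years → 11 February 2000.
(b) filing + 20 years → 16 December 1999.
Later of the two: 11 February 2000.

2000-02-11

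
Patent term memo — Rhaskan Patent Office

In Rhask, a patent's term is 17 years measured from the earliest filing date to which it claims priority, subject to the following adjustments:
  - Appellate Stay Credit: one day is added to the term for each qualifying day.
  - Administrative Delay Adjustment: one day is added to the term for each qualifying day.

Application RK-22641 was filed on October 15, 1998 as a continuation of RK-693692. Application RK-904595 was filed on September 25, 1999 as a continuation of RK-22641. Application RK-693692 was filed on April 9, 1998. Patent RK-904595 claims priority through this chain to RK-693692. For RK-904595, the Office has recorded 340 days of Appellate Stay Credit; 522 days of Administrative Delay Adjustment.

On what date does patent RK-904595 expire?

Earliest priority filing: 9 April 1998.
Base term: 9 April 1998 + 17 years → 9 April 2015.
Appellate Stay Credit: +340 days → 14 March 2016.
Administrative Delay Adjustment: +522 days → 18 August 2017.

August 18, 2017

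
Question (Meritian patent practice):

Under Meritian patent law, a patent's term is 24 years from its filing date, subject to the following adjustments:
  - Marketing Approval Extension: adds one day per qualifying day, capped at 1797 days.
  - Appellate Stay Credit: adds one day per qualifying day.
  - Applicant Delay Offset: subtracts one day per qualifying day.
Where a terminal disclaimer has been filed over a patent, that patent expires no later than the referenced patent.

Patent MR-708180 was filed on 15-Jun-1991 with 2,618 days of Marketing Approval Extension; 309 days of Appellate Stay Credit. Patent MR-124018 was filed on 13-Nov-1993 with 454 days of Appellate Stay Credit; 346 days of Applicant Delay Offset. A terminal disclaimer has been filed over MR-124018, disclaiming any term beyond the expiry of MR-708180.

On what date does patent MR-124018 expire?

March 1, 2018

Natural term of MR-124018:
  Base: filing + 24 years → 13 November 2017.
  Appellate Stay Credit: +454 days → 10 February 2019.
  Applicant Delay Offset: −346 days → 1 March 2018.
Expiry of referenced patent MR-708180:
  Base: filing + 24 years → 15 June 2015.
  Marketing Approval Extension: 2618 days claimed exceeds the 1797-day cap, so +1797 days → 16 May 2020.
  Appellate Stay Credit: +309 days → 21 March 2021.
Terminal disclaimer: MR-124018 expires on the earlier of 1 March 2018 and 21 March 2021.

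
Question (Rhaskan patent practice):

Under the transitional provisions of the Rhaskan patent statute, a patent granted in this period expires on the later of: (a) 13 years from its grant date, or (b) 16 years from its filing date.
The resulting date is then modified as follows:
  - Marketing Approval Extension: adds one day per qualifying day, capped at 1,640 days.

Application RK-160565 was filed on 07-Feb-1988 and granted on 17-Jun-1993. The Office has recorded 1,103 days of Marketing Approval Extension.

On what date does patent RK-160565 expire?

(a) grant + 13 years → 17 June 2006.
(b) filing + 16 years → 7 February 2004.
Later of the two: 17 June 2006.
Marketing Approval Extension: 1103 days (within the 1640-day cap) → +1103 days → 24 June 2009.

2009-06-24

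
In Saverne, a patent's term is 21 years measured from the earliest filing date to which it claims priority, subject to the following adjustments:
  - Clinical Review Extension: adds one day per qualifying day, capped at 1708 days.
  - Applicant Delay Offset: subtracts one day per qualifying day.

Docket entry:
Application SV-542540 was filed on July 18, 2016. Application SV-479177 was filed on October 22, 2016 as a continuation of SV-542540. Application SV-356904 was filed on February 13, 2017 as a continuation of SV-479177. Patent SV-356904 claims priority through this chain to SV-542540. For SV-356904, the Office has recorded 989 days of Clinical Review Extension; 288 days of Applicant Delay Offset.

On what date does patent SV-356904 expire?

2039-06-19

Earliest priority filing: 18 July 2016.
Base term: 18 July 2016 + 21 years → 18 July 2037.
Clinical Review Extension: 989 days (within the 1708-day cap) → +989 days → 2 April 2040.
Applicant Delay Offset: −288 days → 19 June 2039.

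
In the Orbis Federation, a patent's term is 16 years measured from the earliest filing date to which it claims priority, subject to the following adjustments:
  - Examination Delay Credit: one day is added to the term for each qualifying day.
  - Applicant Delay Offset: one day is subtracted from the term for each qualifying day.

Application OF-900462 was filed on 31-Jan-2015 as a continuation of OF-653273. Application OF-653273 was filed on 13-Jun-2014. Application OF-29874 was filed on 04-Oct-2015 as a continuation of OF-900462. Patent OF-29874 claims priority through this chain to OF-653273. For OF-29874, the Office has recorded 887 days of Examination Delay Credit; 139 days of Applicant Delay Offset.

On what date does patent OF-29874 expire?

June 30, 2032

Earliest priority filing: 13 June 2014.
Base term: 13 June 2014 + 16 years → 13 June 2030.
Examination Delay Credit: +887 days → 16 November 2032.
Applicant Delay Offset: −139 days → 30 June 2032.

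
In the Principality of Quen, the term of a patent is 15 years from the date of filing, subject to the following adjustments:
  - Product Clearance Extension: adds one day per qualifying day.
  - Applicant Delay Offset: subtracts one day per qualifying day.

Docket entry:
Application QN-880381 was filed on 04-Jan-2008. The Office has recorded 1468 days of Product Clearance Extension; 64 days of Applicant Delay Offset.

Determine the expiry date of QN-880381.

Base term: filing date + 15 years → 4 January 2023.
Product Clearance Extension: +1468 days → 11 January 2027.
Applicant Delay Offset: −64 days → 8 November 2026.

November 8, 2026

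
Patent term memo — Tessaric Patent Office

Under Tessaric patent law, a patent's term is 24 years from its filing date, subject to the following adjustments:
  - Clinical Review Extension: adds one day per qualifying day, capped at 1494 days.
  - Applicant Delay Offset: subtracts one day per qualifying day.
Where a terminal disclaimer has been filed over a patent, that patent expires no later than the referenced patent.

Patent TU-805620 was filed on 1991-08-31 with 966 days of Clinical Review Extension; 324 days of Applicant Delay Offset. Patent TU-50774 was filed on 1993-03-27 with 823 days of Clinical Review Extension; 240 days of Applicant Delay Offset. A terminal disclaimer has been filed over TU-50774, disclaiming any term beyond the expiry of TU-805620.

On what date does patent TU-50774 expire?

June 3, 2017

Natural term of TU-50774:
  Base: filing + 24 years → 27 March 2017.
  Clinical Review Extension: 823 days (within the 1494-day cap) → +823 days → 28 June 2019.
  Applicant Delay Offset: −240 days → 31 October 2018.
Expiry of referenced patent TU-805620:
  Base: filing + 24 years → 31 August 2015.
  Clinical Review Extension: 966 days (within the 1494-day cap) → +966 days → 23 April 2018.
  Applicant Delay Offset: −324 days → 3 June 2017.
Terminal disclaimer: TU-50774 expires on the earlier of 31 October 2018 and 3 June 2017.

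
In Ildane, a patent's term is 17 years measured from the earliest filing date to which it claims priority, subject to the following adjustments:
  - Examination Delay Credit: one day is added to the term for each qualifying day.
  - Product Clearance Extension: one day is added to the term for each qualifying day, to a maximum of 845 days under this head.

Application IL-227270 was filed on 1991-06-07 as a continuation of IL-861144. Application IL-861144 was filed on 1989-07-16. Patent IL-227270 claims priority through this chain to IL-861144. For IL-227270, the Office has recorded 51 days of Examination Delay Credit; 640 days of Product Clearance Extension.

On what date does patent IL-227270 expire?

June 6, 2008

Earliest priority filing: 16 July 1989.
Base term: 16 July 1989 + 17 years → 16 July 2006.
Examination Delay Credit: +51 days → 5 September 2006.
Product Clearance Extension: 640 days (within the 845-day cap) → +640 days → 6 June 2008.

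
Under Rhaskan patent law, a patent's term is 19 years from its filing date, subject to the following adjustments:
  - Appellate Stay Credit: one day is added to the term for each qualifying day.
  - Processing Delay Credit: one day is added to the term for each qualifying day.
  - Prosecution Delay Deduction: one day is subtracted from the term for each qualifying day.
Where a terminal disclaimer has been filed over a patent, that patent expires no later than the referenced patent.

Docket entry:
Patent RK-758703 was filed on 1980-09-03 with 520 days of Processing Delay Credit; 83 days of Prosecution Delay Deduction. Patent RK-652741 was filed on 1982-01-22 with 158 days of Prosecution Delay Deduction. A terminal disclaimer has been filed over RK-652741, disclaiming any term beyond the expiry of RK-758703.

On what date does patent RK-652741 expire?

2000-08-17

Natural term of RK-652741:
  Base: filing + 19 years → 22 January 2001.
  Prosecution Delay Deduction: −158 days → 17 August 2000.
Expiry of referenced patent RK-758703:
  Base: filing + 19 years → 3 September 1999.
  Processing Delay Credit: +520 days → 4 February 2001.
  Prosecution Delay Deduction: −83 days → 13 November 2000.
Terminal disclaimer: RK-652741 expires on the earlier of 17 August 2000 and 13 November 2000.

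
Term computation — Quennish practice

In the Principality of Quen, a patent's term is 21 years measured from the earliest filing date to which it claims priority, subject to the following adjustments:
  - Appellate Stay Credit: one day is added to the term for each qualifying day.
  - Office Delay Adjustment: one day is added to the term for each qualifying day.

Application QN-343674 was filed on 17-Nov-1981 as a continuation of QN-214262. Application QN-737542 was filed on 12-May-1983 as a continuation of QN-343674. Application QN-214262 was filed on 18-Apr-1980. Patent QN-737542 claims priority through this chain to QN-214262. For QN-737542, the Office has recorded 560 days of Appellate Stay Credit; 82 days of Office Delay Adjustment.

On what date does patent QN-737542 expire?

2003-01-20

Earliest priority filing: 18 April 1980.
Base term: 18 April 1980 + 21 years → 18 April 2001.
Appellate Stay Credit: +560 days → 30 October 2002.
Office Delay Adjustment: +82 days → 20 January 2003.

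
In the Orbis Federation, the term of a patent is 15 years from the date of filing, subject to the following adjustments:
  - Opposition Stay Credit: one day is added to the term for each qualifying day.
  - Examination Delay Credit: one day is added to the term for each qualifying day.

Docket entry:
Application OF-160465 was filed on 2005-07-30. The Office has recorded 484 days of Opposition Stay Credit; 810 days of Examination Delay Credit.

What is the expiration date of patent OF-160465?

February 14, 2024

Base term: filing date + 15 years → 30 July 2020.
Opposition Stay Credit: +484 days → 26 November 2021.
Examination Delay Credit: +810 days → 14 February 2024.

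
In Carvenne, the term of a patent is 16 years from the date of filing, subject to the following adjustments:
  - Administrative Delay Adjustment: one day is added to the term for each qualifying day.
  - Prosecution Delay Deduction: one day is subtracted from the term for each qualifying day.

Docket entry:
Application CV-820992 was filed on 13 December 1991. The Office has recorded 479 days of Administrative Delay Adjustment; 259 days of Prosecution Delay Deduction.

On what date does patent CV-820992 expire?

Base term: filing date + 16 years → 13 December 2007.
Administrative Delay Adjustment: +479 days → 5 April 2009.
Prosecution Delay Deduction: −259 days → 20 July 2008.

2008-07-20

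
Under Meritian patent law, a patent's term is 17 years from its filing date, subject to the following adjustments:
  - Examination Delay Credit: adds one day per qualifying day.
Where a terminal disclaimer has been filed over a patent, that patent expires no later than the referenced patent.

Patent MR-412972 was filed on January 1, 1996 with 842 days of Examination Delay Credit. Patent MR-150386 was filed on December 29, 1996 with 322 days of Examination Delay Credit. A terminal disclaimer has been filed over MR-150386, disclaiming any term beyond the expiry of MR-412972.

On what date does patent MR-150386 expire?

2014-11-16

Natural term of MR-150386:
  Base: filing + 17 years → 29 December 2013.
  Examination Delay Credit: +322 days → 16 November 2014.
Expiry of referenced patent MR-412972:
  Base: filing + 17 years → 1 January 2013.
  Examination Delay Credit: +842 days → 23 April 2015.
Terminal disclaimer: MR-150386 expires on the earlier of 16 November 2014 and 23 April 2015.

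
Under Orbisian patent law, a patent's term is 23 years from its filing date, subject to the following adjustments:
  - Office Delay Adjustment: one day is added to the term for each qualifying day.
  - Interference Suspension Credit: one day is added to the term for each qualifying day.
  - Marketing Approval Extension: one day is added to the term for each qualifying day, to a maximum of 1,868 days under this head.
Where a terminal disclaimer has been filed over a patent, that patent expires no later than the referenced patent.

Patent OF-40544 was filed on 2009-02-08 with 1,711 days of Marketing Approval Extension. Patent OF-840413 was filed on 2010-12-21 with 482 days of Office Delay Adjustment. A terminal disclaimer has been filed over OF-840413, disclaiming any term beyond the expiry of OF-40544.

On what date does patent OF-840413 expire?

Natural term of OF-840413:
  Base: filing + 23 years → 21 December 2033.
  Office Delay Adjustment: +482 days → 17 April 2035.
Expiry of referenced patent OF-40544:
  Base: filing + 23 years → 8 February 2032.
  Marketing Approval Extension: 1711 days (within the 1868-day cap) → +1711 days → 15 October 2036.
Terminal disclaimer: OF-840413 expires on the earlier of 17 April 2035 and 15 October 2036.

2035-04-17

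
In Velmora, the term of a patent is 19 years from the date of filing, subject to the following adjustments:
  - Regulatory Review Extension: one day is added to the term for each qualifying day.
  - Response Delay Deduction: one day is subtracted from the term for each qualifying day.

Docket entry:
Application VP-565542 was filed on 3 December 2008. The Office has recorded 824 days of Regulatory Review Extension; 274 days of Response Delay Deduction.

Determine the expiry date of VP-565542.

Base term: filing date + 19 years → 3 December 2027.
Regulatory Review Extension: +824 days → 6 March 2030.
Response Delay Deduction: −274 days → 5 June 2029.

June 5, 2029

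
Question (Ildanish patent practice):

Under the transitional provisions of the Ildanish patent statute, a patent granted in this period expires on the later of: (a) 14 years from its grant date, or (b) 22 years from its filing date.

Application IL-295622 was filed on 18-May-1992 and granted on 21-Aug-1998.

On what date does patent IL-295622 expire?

May 18, 2014

(a) grant + 14 years → 21 August 2012.
(b) filing + 22 years → 18 May 2014.
Later of the two: 18 May 2014.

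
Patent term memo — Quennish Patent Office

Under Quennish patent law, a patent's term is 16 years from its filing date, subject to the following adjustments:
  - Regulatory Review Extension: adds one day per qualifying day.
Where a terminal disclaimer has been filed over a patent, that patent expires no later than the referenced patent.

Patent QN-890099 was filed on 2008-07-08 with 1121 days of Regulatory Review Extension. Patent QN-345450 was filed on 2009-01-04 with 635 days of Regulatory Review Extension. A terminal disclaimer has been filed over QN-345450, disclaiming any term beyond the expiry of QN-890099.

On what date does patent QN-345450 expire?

October 1, 2026

Natural term of QN-345450:
  Base: filing + 16 years → 4 January 2025.
  Regulatory Review Extension: +635 days → 1 October 2026.
Expiry of referenced patent QN-890099:
  Base: filing + 16 years → 8 July 2024.
  Regulatory Review Extension: +1121 days → 3 August 2027.
Terminal disclaimer: QN-345450 expires on the earlier of 1 October 2026 and 3 August 2027.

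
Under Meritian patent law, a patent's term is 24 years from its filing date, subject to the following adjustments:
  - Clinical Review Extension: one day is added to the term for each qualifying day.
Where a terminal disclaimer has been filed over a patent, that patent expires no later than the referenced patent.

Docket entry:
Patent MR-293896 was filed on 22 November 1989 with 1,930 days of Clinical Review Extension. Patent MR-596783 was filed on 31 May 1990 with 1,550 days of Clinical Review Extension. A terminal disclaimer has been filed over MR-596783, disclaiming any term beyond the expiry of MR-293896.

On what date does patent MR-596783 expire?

Natural term of MR-596783:
  Base: filing + 24 years → 31 May 2014.
  Clinical Review Extension: +1550 days → 28 August 2018.
Expiry of referenced patent MR-293896:
  Base: filing + 24 years → 22 November 2013.
  Clinical Review Extension: +1930 days → 6 March 2019.
Terminal disclaimer: MR-596783 expires on the earlier of 28 August 2018 and 6 March 2019.

2018-08-28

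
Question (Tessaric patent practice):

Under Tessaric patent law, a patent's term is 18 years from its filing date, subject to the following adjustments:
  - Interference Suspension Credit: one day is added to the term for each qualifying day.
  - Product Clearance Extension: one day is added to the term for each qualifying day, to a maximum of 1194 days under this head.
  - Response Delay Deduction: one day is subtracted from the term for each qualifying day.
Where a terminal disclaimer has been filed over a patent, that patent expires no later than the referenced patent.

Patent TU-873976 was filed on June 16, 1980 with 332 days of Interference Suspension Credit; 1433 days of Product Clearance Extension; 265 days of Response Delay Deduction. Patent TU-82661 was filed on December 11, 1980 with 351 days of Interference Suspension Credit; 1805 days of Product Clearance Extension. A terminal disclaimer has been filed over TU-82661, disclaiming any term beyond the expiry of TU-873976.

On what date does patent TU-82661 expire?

November 28, 2001

Natural term of TU-82661:
  Base: filing + 18 years → 11 December 1998.
  Interference Suspension Credit: +351 days → 27 November 1999.
  Product Clearance Extension: 1805 days claimed exceeds the 1194-day cap, so +1194 days → 5 March 2003.
Expiry of referenced patent TU-873976:
  Base: filing + 18 years → 16 June 1998.
  Interference Suspension Credit: +332 days → 14 May 1999.
  Product Clearance Extension: 1433 days claimed exceeds the 1194-day cap, so +1194 days → 20 August 2002.
  Response Delay Deduction: −265 days → 28 November 2001.
Terminal disclaimer: TU-82661 expires on the earlier of 5 March 2003 and 28 November 2001.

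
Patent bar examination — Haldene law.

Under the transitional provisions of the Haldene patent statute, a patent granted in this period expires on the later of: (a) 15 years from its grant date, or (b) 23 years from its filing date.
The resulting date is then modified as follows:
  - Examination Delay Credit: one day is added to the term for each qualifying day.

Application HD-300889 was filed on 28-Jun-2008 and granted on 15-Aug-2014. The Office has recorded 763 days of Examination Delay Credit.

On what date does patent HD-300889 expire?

July 30, 2033

(a) grant + 15 years → 15 August 2029.
(b) filing + 23 years → 28 June 2031.
Later of the two: 28 June 2031.
Examination Delay Credit: +763 days → 30 July 2033.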